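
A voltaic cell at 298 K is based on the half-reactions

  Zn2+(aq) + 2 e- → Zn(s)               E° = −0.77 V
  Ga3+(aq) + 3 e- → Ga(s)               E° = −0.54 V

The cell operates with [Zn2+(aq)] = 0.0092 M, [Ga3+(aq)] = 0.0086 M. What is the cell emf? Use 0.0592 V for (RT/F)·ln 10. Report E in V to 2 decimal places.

+0.25 V

The Ga³⁺/Ga couple has the more positive E°, so it is the cathode; Zn²⁺/Zn is the anode.
The standard potential is −0.54 − (−0.77) = +0.23 V and the balanced reaction transfers n = 6 electrons.
The balanced reaction is 2 Ga3+(aq) + 3 Zn(s) → 2 Ga(s) + 3 Zn2+(aq), so Q = [Zn2+(aq)]^3 / [Ga3+(aq)]^2 = 0.0105 and log Q = −1.978.
By the Nernst equation, E = +0.23 − (0.0592/6)·(−1.978) = +0.25 V.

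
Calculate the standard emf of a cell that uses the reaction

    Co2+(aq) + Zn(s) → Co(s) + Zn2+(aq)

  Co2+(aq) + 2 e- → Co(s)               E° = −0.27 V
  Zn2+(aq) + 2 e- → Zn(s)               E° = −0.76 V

+0.49 V

Co2+(aq) gains electrons, so the Co²⁺/Co couple is the cathode; the Zn²⁺/Zn couple is the anode.
E°cell = E°(cathode) − E°(anode) = −0.27 − (−0.76) = +0.49 V.
The positive value indicates the reaction is spontaneous as written.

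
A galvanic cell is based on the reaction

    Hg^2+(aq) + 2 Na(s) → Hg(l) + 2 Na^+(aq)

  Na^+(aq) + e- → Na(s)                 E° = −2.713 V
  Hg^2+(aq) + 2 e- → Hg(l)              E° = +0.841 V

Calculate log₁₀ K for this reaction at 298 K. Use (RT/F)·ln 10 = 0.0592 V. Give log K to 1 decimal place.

The Hg²⁺/Hg couple is reduced (cathode); E°cell = +0.841 − (−2.713) = +3.554 V with n = 2.
At equilibrium E = 0, so log K = nE°cell / 0.0592 = (2)(+3.554) / 0.0592 = 120.1.

log K = 120.1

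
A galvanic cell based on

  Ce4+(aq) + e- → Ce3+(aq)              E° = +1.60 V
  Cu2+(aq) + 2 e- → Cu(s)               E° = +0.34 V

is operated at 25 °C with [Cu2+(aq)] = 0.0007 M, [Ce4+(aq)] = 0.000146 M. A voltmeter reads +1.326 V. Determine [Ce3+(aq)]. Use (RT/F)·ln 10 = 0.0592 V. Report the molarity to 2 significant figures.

0.00042 M

The Ce⁴⁺/Ce³⁺ couple has the larger reduction potential, so it is the cathode: E°cell = +1.60 − (+0.34) = +1.26 V and n = 2.
Rearranging E = E° − (0.0592/n)·log Q gives log Q = 2(+1.26 − (+1.326))/0.0592 = −2.230.
For 2 Ce4+(aq) + Cu(s) → 2 Ce3+(aq) + Cu2+(aq), the reaction quotient is Q = ([Ce3+(aq)]^2·[Cu2+(aq)]) / [Ce4+(aq)]^2.
Solving for the unknown gives log [Ce3+(aq)] = −3.373, so [Ce3+(aq)] ≈ 0.00042 M.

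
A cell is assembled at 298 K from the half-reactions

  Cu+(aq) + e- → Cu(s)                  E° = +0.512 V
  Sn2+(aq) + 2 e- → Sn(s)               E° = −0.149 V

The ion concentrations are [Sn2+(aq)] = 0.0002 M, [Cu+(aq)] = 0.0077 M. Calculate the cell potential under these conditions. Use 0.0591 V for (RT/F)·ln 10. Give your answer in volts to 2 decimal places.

Cu⁺/Cu is reduced (cathode, E° = +0.512 V) and Sn²⁺/Sn is oxidized (anode).
E°cell = +0.512 − (−0.149) = +0.661 V, with n = 2 electrons transferred.
The balanced reaction is 2 Cu+(aq) + Sn(s) → 2 Cu(s) + Sn2+(aq), so Q = [Sn2+(aq)] / [Cu+(aq)]^2 = 3.37 and log Q = 0.528.
E = E° − (0.0591/n)·log Q = +0.661 − (0.0591/2)(0.528) = +0.65 V.

+0.65 V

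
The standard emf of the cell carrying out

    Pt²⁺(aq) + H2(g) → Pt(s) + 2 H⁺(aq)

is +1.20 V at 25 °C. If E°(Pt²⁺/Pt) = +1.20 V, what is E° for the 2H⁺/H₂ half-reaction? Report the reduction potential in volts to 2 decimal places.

+0.00 V

In the reaction as written the Pt²⁺/Pt couple is reduced (cathode) and 2H⁺/H₂ is oxidized (anode), so E°cell = E°(Pt²⁺/Pt) − E°(2H⁺/H₂).
E°(2H⁺/H₂) = E°(cathode) − E°cell = +1.20 − (+1.20) = +0.00 V.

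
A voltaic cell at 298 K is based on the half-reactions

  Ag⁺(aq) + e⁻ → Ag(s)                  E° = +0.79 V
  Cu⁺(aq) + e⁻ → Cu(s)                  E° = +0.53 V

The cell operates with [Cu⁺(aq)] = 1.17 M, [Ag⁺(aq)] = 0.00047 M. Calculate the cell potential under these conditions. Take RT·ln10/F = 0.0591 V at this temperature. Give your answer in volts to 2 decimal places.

The Ag⁺/Ag couple has the more positive E°, so it is the cathode; Cu⁺/Cu is the anode.
E°cell = +0.79 − (+0.53) = +0.26 V, with n = 1 electron transferred.
The balanced reaction is Ag⁺(aq) + Cu(s) → Ag(s) + Cu⁺(aq), so Q = [Cu⁺(aq)] / [Ag⁺(aq)] = 2.49×10^3 and log Q = 3.396.
E = E° − (0.0591/n)·log Q = +0.26 − (0.0591/1)(3.396) = +0.06 V.

+0.06 V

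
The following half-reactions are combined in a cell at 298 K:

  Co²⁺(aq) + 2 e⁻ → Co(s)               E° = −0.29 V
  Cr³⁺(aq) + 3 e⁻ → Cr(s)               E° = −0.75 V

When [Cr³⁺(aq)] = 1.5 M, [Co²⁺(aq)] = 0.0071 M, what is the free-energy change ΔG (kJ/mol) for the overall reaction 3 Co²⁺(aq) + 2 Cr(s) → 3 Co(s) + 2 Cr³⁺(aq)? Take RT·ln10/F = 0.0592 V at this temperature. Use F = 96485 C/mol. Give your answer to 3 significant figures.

−227 kJ/mol

With Co²⁺/Co reduced at the cathode, E°cell = −0.29 − (−0.75) = +0.46 V and n = 6.
Q = [Cr³⁺(aq)]^2 / [Co²⁺(aq)]^3 = 6.29×10^6, so log Q = 6.798 and E = +0.46 − (0.0592/6)(6.798) = +0.3929 V.
ΔG = −nFE = −(6)(96485)(+0.3929) J/mol = −227 kJ/mol.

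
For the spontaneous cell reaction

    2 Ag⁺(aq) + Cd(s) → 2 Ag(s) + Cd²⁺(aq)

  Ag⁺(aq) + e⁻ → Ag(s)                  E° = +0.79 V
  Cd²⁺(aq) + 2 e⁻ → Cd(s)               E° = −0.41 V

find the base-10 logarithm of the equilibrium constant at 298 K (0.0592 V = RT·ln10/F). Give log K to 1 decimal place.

log K = 40.5

The Ag⁺/Ag couple is reduced (cathode); E°cell = +0.79 − (−0.41) = +1.20 V with n = 2.
At equilibrium E = 0, so log K = nE°cell / 0.0592 = (2)(+1.20) / 0.0592 = 40.5.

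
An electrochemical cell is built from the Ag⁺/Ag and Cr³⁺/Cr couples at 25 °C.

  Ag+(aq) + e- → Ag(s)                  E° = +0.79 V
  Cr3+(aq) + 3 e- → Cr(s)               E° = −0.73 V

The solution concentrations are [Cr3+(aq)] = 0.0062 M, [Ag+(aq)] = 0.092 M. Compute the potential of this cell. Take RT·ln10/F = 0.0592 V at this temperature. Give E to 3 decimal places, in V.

Ag⁺/Ag is reduced (cathode, E° = +0.79 V) and Cr³⁺/Cr is oxidized (anode).
The standard potential is +0.79 − (−0.73) = +1.52 V and the balanced reaction transfers n = 3 electrons.
The balanced reaction is 3 Ag+(aq) + Cr(s) → 3 Ag(s) + Cr3+(aq), so Q = [Cr3+(aq)] / [Ag+(aq)]^3 = 7.96 and log Q = 0.901.
E = E° − (0.0592/n)·log Q = +1.52 − (0.0592/3)(0.901) = +1.502 V.

+1.502 V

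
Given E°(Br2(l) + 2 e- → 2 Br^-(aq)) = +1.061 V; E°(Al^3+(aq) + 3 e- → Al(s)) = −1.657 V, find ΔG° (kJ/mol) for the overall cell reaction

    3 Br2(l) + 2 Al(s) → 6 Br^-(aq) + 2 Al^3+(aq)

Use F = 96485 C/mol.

In the reaction as written Br2(l) is reduced, so the Br₂/Br⁻ couple is the cathode and Al³⁺/Al is the anode.
E°cell = +1.061 − (−1.657) = +2.718 V; balancing electrons gives n = 6.
ΔG° = −nFE°cell = −(6)(96485)(+2.718) J/mol = −1573 kJ/mol.

−1573 kJ/mol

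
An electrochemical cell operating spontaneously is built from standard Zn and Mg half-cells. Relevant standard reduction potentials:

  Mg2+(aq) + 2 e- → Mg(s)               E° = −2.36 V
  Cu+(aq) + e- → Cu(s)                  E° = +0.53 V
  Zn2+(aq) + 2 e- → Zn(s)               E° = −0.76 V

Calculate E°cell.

+1.60 V

Of the two couples in this cell, the one with the more positive reduction potential is reduced at the cathode: here that is Zn²⁺/Zn (−0.76 V); Mg²⁺/Mg (−2.36 V) is the anode.
E°cell = E°(cathode) − E°(anode) = −0.76 − (−2.36) = +1.60 V.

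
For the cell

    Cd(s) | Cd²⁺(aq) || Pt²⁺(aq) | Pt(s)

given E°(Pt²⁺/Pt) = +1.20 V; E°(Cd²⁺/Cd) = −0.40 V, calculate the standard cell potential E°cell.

By convention the left-hand electrode in cell notation is the anode (oxidation) and the right-hand electrode is the cathode (reduction).
E°cell = E°(right) − E°(left) = +1.20 − (−0.40) = +1.60 V.

+1.60 V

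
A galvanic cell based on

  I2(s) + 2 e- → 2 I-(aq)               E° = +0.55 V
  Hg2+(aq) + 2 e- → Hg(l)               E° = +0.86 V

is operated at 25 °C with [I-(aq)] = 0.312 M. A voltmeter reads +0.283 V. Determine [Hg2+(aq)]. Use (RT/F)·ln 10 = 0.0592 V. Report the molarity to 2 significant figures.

1.3 M

The Hg²⁺/Hg couple has the larger reduction potential, so it is the cathode: E°cell = +0.86 − (+0.55) = +0.31 V and n = 2.
Rearranging E = E° − (0.0592/n)·log Q gives log Q = 2(+0.31 − (+0.283))/0.0592 = 0.912.
For Hg2+(aq) + 2 I-(aq) → Hg(l) + I2(s), the reaction quotient is Q = 1 / ([Hg2+(aq)]·[I-(aq)]^2).
Isolating [Hg2+(aq)] in Q = 10^{0.912} yields log [Hg2+(aq)] = 0.100, i.e. 1.3 M.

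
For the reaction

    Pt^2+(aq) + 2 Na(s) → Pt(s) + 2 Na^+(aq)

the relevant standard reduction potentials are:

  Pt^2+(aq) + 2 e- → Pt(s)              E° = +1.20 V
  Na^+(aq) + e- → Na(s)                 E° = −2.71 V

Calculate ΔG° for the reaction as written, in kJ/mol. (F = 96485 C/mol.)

−755 kJ/mol

In the reaction as written Pt^2+(aq) is reduced, so the Pt²⁺/Pt couple is the cathode and Na⁺/Na is the anode.
E°cell = +1.20 − (−2.71) = +3.91 V; balancing electrons gives n = 2.
ΔG° = −nFE°cell = −(2)(96485)(+3.91) J/mol = −755 kJ/mol.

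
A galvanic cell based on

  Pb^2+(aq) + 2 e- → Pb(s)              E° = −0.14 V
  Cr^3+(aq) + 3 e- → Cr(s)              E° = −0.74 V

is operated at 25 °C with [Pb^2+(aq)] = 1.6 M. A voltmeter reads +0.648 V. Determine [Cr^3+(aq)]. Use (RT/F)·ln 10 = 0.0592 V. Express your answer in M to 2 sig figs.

With Pb²⁺/Pb at the cathode and Cr³⁺/Cr at the anode, E°cell = −0.14 − (−0.74) = +0.60 V (n = 6).
Since E = E° − (0.0592/n)·log Q, log Q = n(E° − E)/0.0592 = −4.865.
For 3 Pb^2+(aq) + 2 Cr(s) → 3 Pb(s) + 2 Cr^3+(aq), the reaction quotient is Q = [Cr^3+(aq)]^2 / [Pb^2+(aq)]^3.
Solving for the unknown gives log [Cr^3+(aq)] = −2.126, so [Cr^3+(aq)] ≈ 0.0075 M.

0.0075 M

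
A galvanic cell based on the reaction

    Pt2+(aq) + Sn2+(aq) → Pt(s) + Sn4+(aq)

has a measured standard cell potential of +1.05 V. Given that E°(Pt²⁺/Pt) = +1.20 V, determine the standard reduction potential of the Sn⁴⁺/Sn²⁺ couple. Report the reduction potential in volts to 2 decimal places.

+0.15 V

In the reaction as written the Pt²⁺/Pt couple is reduced (cathode) and Sn⁴⁺/Sn²⁺ is oxidized (anode), so E°cell = E°(Pt²⁺/Pt) − E°(Sn⁴⁺/Sn²⁺).
E°(Sn⁴⁺/Sn²⁺) = E°(cathode) − E°cell = +1.20 − (+1.05) = +0.15 V.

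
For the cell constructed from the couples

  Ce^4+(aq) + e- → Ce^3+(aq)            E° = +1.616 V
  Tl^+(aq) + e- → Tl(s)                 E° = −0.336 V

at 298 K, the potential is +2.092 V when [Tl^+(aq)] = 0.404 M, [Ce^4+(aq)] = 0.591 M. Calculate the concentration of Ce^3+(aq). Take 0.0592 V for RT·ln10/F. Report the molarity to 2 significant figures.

The Ce⁴⁺/Ce³⁺ couple has the larger reduction potential, so it is the cathode: E°cell = +1.616 − (−0.336) = +1.952 V and n = 1.
From the Nernst equation, log Q = n(E° − E)/0.0592 = 1·(+1.952 − (+2.092))/0.0592 = −2.365.
Balancing electrons gives Ce^4+(aq) + Tl(s) → Ce^3+(aq) + Tl^+(aq); thus Q = ([Ce^3+(aq)]·[Tl^+(aq)]) / [Ce^4+(aq)].
Isolating [Ce^3+(aq)] in Q = 10^{−2.365} yields log [Ce^3+(aq)] = −2.200, i.e. 0.0063 M.

0.0063 M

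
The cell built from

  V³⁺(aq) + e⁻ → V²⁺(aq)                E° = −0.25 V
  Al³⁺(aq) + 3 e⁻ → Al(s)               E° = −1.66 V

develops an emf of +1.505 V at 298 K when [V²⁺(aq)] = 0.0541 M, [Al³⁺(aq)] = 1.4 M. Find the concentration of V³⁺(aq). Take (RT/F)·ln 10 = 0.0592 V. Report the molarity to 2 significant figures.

With V³⁺/V²⁺ at the cathode and Al³⁺/Al at the anode, E°cell = −0.25 − (−1.66) = +1.41 V (n = 3).
Rearranging E = E° − (0.0592/n)·log Q gives log Q = 3(+1.41 − (+1.505))/0.0592 = −4.814.
The balanced reaction is 3 V³⁺(aq) + Al(s) → 3 V²⁺(aq) + Al³⁺(aq), so Q = ([V²⁺(aq)]^3·[Al³⁺(aq)]) / [V³⁺(aq)]^3.
Isolating [V³⁺(aq)] in Q = 10^{−4.814} yields log [V³⁺(aq)] = 0.387, i.e. 2.4 M.

2.4 M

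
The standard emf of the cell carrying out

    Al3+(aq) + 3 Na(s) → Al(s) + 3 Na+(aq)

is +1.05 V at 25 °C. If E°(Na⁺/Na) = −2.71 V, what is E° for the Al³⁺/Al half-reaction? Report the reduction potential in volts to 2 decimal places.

In the reaction as written the Al³⁺/Al couple is reduced (cathode) and Na⁺/Na is oxidized (anode), so E°cell = E°(Al³⁺/Al) − E°(Na⁺/Na).
E°(Al³⁺/Al) = E°cell + E°(anode) = +1.05 + (−2.71) = −1.66 V.

−1.66 V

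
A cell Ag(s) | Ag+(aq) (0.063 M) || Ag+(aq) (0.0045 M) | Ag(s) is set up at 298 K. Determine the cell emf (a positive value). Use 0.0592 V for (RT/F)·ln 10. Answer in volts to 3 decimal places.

0.068 V

For a concentration cell E°cell = 0, since both electrodes use the same couple.
The compartment with the higher Ag+(aq) concentration (0.063 M) acts as the cathode; ions are reduced there and produced at the dilute (0.0045 M) anode.
With n = 1, Ecell = −(0.0592/1)·log([dilute]/[conc]) = −(0.0592/1)·log(0.0045/0.063) = +0.068 V.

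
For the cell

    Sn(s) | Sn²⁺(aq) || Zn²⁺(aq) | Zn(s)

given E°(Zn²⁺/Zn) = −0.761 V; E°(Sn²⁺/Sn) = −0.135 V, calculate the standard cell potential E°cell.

By convention the left-hand electrode in cell notation is the anode (oxidation) and the right-hand electrode is the cathode (reduction).
E°cell = E°(right) − E°(left) = −0.761 − (−0.135) = −0.626 V.
The negative sign shows that, as written, the cell would require an external voltage to drive the reaction.

−0.626 V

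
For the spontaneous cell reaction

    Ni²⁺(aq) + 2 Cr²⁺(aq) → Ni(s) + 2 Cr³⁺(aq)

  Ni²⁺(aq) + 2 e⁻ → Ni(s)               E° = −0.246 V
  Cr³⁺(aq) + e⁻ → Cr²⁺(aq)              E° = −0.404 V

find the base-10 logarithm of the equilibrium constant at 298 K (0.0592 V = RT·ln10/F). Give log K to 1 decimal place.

log K = 5.3

The Ni²⁺/Ni couple is reduced (cathode); E°cell = −0.246 − (−0.404) = +0.158 V with n = 2.
At equilibrium E = 0, so log K = nE°cell / 0.0592 = (2)(+0.158) / 0.0592 = 5.3.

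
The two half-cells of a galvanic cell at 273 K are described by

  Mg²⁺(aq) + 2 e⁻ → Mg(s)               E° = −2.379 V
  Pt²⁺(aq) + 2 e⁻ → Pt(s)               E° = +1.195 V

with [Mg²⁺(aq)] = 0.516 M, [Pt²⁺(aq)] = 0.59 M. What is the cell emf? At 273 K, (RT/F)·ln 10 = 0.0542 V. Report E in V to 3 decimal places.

The Pt²⁺/Pt couple has the more positive E°, so it is the cathode; Mg²⁺/Mg is the anode.
E°cell = E°cat − E°an = +1.195 − (−2.379) = +3.574 V; n = 2.
For the overall reaction Pt²⁺(aq) + Mg(s) → Pt(s) + Mg²⁺(aq), Q = [Mg²⁺(aq)] / [Pt²⁺(aq)] = 0.875, giving log Q = −0.058.
By the Nernst equation, E = +3.574 − (0.0542/2)·(−0.058) = +3.576 V.

+3.576 V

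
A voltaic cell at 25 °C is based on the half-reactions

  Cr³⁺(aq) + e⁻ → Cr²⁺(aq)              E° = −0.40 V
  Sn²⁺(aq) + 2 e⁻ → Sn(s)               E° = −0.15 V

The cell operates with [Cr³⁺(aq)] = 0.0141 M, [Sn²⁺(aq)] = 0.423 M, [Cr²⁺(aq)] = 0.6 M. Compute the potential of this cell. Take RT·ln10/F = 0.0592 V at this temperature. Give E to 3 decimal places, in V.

The Sn²⁺/Sn couple has the more positive E°, so it is the cathode; Cr³⁺/Cr²⁺ is the anode.
E°cell = −0.15 − (−0.40) = +0.25 V, with n = 2 electrons transferred.
Balancing gives Sn²⁺(aq) + 2 Cr²⁺(aq) → Sn(s) + 2 Cr³⁺(aq); hence Q = [Cr³⁺(aq)]^2 / ([Sn²⁺(aq)]·[Cr²⁺(aq)]^2) = 0.00131 (log Q = −2.884).
Applying E = E° − (RT ln10/nF)·log Q gives +0.25 − (0.0592/2)(−2.884) = +0.335 V.

+0.335 V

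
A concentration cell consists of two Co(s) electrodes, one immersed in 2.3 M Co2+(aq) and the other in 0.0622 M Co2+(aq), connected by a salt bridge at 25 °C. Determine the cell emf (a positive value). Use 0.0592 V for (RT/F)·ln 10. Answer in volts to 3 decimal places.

For a concentration cell E°cell = 0, since both electrodes use the same couple.
The compartment with the higher Co2+(aq) concentration (2.3 M) acts as the cathode; ions are reduced there and produced at the dilute (0.0622 M) anode.
With n = 2, Ecell = −(0.0592/2)·log([dilute]/[conc]) = −(0.0592/2)·log(0.0622/2.3) = +0.046 V.

0.046 V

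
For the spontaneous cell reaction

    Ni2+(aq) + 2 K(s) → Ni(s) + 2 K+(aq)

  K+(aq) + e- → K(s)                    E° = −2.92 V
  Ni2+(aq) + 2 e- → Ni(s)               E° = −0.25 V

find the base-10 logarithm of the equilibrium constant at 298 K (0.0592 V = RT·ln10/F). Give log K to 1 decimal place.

log K = 90.2

The Ni²⁺/Ni couple is reduced (cathode); E°cell = −0.25 − (−2.92) = +2.67 V with n = 2.
At equilibrium E = 0, so log K = nE°cell / 0.0592 = (2)(+2.67) / 0.0592 = 90.2.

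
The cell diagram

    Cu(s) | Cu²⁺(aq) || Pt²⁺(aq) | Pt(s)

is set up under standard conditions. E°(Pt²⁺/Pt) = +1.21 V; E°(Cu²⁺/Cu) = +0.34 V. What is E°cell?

By convention the left-hand electrode in cell notation is the anode (oxidation) and the right-hand electrode is the cathode (reduction).
E°cell = E°(right) − E°(left) = +1.21 − (+0.34) = +0.87 V.

+0.87 V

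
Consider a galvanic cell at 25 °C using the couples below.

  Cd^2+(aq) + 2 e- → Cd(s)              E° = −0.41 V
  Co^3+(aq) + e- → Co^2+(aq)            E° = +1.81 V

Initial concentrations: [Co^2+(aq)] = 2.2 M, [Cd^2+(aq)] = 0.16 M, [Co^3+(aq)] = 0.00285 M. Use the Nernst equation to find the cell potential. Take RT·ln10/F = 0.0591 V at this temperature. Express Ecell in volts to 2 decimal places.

+2.07 V

The Co³⁺/Co²⁺ couple has the more positive E°, so it is the cathode; Cd²⁺/Cd is the anode.
The standard potential is +1.81 − (−0.41) = +2.22 V and the balanced reaction transfers n = 2 electrons.
Balancing gives 2 Co^3+(aq) + Cd(s) → 2 Co^2+(aq) + Cd^2+(aq); hence Q = ([Co^2+(aq)]^2·[Cd^2+(aq)]) / [Co^3+(aq)]^2 = 9.53×10^4 (log Q = 4.979).
By the Nernst equation, E = +2.22 − (0.0591/2)·(4.979) = +2.07 V.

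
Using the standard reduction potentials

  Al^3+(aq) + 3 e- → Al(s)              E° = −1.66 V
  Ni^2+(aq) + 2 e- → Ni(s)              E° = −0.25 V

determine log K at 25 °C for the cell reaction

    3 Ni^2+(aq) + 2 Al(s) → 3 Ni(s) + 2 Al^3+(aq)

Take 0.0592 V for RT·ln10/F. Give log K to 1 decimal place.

The Ni²⁺/Ni couple is reduced (cathode); E°cell = −0.25 − (−1.66) = +1.41 V with n = 6.
At equilibrium E = 0, so log K = nE°cell / 0.0592 = (6)(+1.41) / 0.0592 = 142.9.

log K = 142.9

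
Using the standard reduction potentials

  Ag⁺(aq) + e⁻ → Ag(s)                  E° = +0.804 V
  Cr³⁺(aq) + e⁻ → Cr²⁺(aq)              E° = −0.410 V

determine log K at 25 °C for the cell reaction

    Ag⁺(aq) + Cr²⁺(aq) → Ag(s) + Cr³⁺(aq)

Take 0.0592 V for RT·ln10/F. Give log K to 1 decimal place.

log K = 20.5

The Ag⁺/Ag couple is reduced (cathode); E°cell = +0.804 − (−0.410) = +1.214 V with n = 1.
At equilibrium E = 0, so log K = nE°cell / 0.0592 = (1)(+1.214) / 0.0592 = 20.5.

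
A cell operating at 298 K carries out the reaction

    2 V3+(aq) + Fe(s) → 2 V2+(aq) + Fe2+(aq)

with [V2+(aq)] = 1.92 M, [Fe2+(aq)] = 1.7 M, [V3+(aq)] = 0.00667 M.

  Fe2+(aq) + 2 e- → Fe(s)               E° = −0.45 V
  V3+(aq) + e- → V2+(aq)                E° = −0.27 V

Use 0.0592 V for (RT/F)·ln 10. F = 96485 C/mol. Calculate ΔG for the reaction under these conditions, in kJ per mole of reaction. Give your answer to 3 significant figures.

−5.33 kJ/mol

With V³⁺/V²⁺ reduced at the cathode, E°cell = −0.27 − (−0.45) = +0.18 V and n = 2.
The reaction quotient is ([V2+(aq)]^2·[Fe2+(aq)]) / [V3+(aq)]^2 = 1.41×10^5; by Nernst, E = +0.18 − (0.0592/2)(5.149) = +0.0276 V.
Finally ΔG = −nFE = −(2)(96485 C/mol)(+0.0276 V) = −5.33 kJ/mol.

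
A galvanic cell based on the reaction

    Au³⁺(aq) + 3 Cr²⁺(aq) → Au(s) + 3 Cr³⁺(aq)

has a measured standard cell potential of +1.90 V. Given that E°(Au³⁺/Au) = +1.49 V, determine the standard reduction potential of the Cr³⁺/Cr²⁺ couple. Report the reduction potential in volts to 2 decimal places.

−0.41 V

In the reaction as written the Au³⁺/Au couple is reduced (cathode) and Cr³⁺/Cr²⁺ is oxidized (anode), so E°cell = E°(Au³⁺/Au) − E°(Cr³⁺/Cr²⁺).
E°(Cr³⁺/Cr²⁺) = E°(cathode) − E°cell = +1.49 − (+1.90) = −0.41 V.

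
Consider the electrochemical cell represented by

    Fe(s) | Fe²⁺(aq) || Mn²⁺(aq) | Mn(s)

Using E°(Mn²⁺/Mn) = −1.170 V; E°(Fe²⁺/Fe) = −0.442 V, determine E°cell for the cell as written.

By convention the left-hand electrode in cell notation is the anode (oxidation) and the right-hand electrode is the cathode (reduction).
E°cell = E°(right) − E°(left) = −1.170 − (−0.442) = −0.728 V.
The negative sign shows that, as written, the cell would require an external voltage to drive the reaction.

−0.728 V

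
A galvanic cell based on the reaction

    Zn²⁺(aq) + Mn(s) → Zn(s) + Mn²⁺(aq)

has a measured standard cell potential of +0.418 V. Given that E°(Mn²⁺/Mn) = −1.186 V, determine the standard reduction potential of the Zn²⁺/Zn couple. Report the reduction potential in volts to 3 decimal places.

−0.768 V

In the reaction as written the Zn²⁺/Zn couple is reduced (cathode) and Mn²⁺/Mn is oxidized (anode), so E°cell = E°(Zn²⁺/Zn) − E°(Mn²⁺/Mn).
E°(Zn²⁺/Zn) = E°cell + E°(anode) = +0.418 + (−1.186) = −0.768 V.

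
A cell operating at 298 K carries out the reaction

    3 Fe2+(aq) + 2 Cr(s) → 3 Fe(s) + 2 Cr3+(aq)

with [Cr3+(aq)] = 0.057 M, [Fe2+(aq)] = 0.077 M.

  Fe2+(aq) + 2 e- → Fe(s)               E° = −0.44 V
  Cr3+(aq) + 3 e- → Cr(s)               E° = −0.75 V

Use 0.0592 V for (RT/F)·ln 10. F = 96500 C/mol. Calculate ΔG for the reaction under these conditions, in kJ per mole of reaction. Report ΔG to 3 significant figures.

The standard cell potential is −0.44 − (−0.75) = +0.31 V, with n = 6 electrons in the balanced equation.
Here Q = [Cr3+(aq)]^2 / [Fe2+(aq)]^3 = 7.12 (log Q = 0.852), giving E = +0.31 − (0.0592/6)·(0.852) = +0.3016 V.
ΔG = −nFE = −(6)(96500)(+0.3016) J/mol = −175 kJ/mol.

−175 kJ/mol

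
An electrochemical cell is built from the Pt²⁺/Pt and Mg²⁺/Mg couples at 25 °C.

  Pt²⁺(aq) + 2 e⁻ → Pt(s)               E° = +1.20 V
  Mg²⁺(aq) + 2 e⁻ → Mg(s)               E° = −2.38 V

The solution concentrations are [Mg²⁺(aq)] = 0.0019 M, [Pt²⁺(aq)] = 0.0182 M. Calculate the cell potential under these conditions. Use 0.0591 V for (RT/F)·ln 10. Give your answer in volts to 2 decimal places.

+3.61 V

The Pt²⁺/Pt couple has the more positive E°, so it is the cathode; Mg²⁺/Mg is the anode.
E°cell = E°cat − E°an = +1.20 − (−2.38) = +3.58 V; n = 2.
The balanced reaction is Pt²⁺(aq) + Mg(s) → Pt(s) + Mg²⁺(aq), so Q = [Mg²⁺(aq)] / [Pt²⁺(aq)] = 0.104 and log Q = −0.981.
Applying E = E° − (RT ln10/nF)·log Q gives +3.58 − (0.0591/2)(−0.981) = +3.61 V.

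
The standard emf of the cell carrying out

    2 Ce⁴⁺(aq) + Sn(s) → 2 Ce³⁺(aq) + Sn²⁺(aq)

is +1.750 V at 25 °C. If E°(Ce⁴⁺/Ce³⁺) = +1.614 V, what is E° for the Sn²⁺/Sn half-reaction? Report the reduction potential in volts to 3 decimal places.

−0.136 V

In the reaction as written the Ce⁴⁺/Ce³⁺ couple is reduced (cathode) and Sn²⁺/Sn is oxidized (anode), so E°cell = E°(Ce⁴⁺/Ce³⁺) − E°(Sn²⁺/Sn).
E°(Sn²⁺/Sn) = E°(cathode) − E°cell = +1.614 − (+1.750) = −0.136 V.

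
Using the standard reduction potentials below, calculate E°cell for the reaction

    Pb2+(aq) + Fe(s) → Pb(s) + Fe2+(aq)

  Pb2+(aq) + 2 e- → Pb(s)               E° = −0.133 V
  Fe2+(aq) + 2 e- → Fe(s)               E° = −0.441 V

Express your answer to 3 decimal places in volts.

In the reaction as written, Pb2+(aq) is reduced (cathode) and Fe2+(aq) is produced by oxidation at the anode.
E°cell = E°(cathode) − E°(anode) = −0.133 − (−0.441) = +0.308 V.

+0.308 V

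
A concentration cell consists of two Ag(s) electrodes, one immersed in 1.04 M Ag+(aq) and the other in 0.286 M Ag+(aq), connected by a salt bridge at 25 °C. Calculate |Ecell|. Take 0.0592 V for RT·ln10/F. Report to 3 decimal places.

For a concentration cell E°cell = 0, since both electrodes use the same couple.
The compartment with the higher Ag+(aq) concentration (1.04 M) acts as the cathode; ions are reduced there and produced at the dilute (0.286 M) anode.
With n = 1, Ecell = −(0.0592/1)·log([dilute]/[conc]) = −(0.0592/1)·log(0.286/1.04) = +0.033 V.

0.033 V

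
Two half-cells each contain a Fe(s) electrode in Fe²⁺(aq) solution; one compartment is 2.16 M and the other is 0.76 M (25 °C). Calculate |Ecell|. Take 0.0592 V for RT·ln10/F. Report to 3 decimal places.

0.013 V

For a concentration cell E°cell = 0, since both electrodes use the same couple.
The compartment with the higher Fe²⁺(aq) concentration (2.16 M) acts as the cathode; ions are reduced there and produced at the dilute (0.76 M) anode.
With n = 2, Ecell = −(0.0592/2)·log([dilute]/[conc]) = −(0.0592/2)·log(0.76/2.16) = +0.013 V.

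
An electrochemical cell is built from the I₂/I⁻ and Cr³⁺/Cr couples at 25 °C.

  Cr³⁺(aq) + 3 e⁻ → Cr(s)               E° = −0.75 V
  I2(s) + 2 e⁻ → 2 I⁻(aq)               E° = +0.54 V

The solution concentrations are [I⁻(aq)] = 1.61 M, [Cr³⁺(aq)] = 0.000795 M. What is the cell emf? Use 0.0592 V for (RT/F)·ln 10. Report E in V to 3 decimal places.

+1.339 V

The I₂/I⁻ couple has the more positive E°, so it is the cathode; Cr³⁺/Cr is the anode.
E°cell = +0.54 − (−0.75) = +1.29 V, with n = 6 electrons transferred.
The balanced reaction is 3 I2(s) + 2 Cr(s) → 6 I⁻(aq) + 2 Cr³⁺(aq), so Q = [I⁻(aq)]^6·[Cr³⁺(aq)]^2 = 1.1×10^−5 and log Q = −4.958.
E = E° − (0.0592/n)·log Q = +1.29 − (0.0592/6)(−4.958) = +1.339 V.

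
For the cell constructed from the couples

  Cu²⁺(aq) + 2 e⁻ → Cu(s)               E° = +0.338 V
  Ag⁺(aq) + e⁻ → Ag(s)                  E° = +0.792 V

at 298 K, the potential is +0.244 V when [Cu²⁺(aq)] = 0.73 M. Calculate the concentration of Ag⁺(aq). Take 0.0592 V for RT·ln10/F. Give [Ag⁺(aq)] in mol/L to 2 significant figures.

The Ag⁺/Ag couple has the larger reduction potential, so it is the cathode: E°cell = +0.792 − (+0.338) = +0.454 V and n = 2.
Since E = E° − (0.0592/n)·log Q, log Q = n(E° − E)/0.0592 = 7.095.
The balanced reaction is 2 Ag⁺(aq) + Cu(s) → 2 Ag(s) + Cu²⁺(aq), so Q = [Cu²⁺(aq)] / [Ag⁺(aq)]^2.
Substituting the known concentrations and solving, log [Ag⁺(aq)] = −3.616 and [Ag⁺(aq)] = 0.00024 M.

0.00024 M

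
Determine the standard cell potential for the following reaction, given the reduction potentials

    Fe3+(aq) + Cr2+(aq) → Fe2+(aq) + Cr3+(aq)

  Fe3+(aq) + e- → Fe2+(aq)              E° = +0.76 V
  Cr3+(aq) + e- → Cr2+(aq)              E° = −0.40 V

Fe3+(aq) gains electrons, so the Fe³⁺/Fe²⁺ couple is the cathode; the Cr³⁺/Cr²⁺ couple is the anode.
E°cell = E°(cathode) − E°(anode) = +0.76 − (−0.40) = +1.16 V.
The positive value indicates the reaction is spontaneous as written.

+1.16 V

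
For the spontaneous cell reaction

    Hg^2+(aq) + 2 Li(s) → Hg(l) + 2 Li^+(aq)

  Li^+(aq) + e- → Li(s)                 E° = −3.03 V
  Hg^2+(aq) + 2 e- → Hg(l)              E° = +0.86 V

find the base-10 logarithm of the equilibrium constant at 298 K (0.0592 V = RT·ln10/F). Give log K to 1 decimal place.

The Hg²⁺/Hg couple is reduced (cathode); E°cell = +0.86 − (−3.03) = +3.89 V with n = 2.
At equilibrium E = 0, so log K = nE°cell / 0.0592 = (2)(+3.89) / 0.0592 = 131.4.

log K = 131.4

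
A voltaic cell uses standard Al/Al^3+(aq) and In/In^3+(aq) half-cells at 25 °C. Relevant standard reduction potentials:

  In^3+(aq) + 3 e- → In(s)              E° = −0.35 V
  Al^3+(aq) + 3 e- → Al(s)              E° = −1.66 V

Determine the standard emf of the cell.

Of the two couples in this cell, the one with the more positive reduction potential is reduced at the cathode: here that is In³⁺/In (−0.35 V); Al³⁺/Al (−1.66 V) is the anode.
E°cell = E°(cathode) − E°(anode) = −0.35 − (−1.66) = +1.31 V.

+1.31 V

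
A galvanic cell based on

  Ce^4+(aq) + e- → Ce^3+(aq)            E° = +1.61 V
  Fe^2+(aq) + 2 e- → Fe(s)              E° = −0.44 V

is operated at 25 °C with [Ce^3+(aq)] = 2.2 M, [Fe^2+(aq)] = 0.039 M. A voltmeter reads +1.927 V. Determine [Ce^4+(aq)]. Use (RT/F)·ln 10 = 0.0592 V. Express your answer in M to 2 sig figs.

0.0036 M

With Ce⁴⁺/Ce³⁺ at the cathode and Fe²⁺/Fe at the anode, E°cell = +1.61 − (−0.44) = +2.05 V (n = 2).
From the Nernst equation, log Q = n(E° − E)/0.0592 = 2·(+2.05 − (+1.927))/0.0592 = 4.155.
The balanced reaction is 2 Ce^4+(aq) + Fe(s) → 2 Ce^3+(aq) + Fe^2+(aq), so Q = ([Ce^3+(aq)]^2·[Fe^2+(aq)]) / [Ce^4+(aq)]^2.
Solving for the unknown gives log [Ce^4+(aq)] = −2.440, so [Ce^4+(aq)] ≈ 0.0036 M.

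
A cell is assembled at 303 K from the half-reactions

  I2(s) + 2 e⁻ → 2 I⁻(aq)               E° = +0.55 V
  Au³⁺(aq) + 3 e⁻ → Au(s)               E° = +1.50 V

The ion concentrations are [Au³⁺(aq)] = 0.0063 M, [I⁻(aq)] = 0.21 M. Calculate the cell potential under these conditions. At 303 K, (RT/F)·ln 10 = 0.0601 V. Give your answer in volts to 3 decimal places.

+0.865 V

The Au³⁺/Au couple has the more positive E°, so it is the cathode; I₂/I⁻ is the anode.
E°cell = E°cat − E°an = +1.50 − (+0.55) = +0.95 V; n = 6.
The balanced reaction is 2 Au³⁺(aq) + 6 I⁻(aq) → 2 Au(s) + 3 I2(s), so Q = 1 / ([Au³⁺(aq)]^2·[I⁻(aq)]^6) = 2.94×10^8 and log Q = 8.468.
By the Nernst equation, E = +0.95 − (0.0601/6)·(8.468) = +0.865 V.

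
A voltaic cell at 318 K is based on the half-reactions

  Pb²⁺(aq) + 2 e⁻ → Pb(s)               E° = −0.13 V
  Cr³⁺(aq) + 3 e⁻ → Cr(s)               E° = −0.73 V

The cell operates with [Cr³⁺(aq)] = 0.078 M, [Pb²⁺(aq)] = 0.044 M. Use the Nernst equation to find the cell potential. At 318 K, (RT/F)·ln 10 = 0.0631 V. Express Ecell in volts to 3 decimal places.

+0.581 V

Since E°(Pb²⁺/Pb) > E°(Cr³⁺/Cr), Pb²⁺/Pb serves as the cathode.
E°cell = −0.13 − (−0.73) = +0.60 V, with n = 6 electrons transferred.
For the overall reaction 3 Pb²⁺(aq) + 2 Cr(s) → 3 Pb(s) + 2 Cr³⁺(aq), Q = [Cr³⁺(aq)]^2 / [Pb²⁺(aq)]^3 = 71.4, giving log Q = 1.854.
E = E° − (0.0631/n)·log Q = +0.60 − (0.0631/6)(1.854) = +0.581 V.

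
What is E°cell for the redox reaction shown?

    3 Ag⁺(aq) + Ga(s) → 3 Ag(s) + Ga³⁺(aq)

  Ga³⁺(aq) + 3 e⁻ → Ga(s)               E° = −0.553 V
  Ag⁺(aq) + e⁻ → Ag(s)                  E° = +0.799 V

Ag⁺(aq) gains electrons, so the Ag⁺/Ag couple is the cathode; the Ga³⁺/Ga couple is the anode.
E°cell = E°(cathode) − E°(anode) = +0.799 − (−0.553) = +1.352 V.

+1.352 V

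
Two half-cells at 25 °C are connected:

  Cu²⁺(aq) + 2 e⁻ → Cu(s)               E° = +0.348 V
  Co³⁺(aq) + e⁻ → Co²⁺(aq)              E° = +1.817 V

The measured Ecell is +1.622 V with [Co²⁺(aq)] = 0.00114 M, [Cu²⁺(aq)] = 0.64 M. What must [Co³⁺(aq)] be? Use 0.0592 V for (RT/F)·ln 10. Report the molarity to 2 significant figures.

0.35 M

Co³⁺/Co²⁺ is the cathode (higher E°); E°cell = +1.817 − (+0.348) = +1.469 V with n = 2.
Rearranging E = E° − (0.0592/n)·log Q gives log Q = 2(+1.469 − (+1.622))/0.0592 = −5.169.
For 2 Co³⁺(aq) + Cu(s) → 2 Co²⁺(aq) + Cu²⁺(aq), the reaction quotient is Q = ([Co²⁺(aq)]^2·[Cu²⁺(aq)]) / [Co³⁺(aq)]^2.
Substituting the known concentrations and solving, log [Co³⁺(aq)] = −0.456 and [Co³⁺(aq)] = 0.35 M.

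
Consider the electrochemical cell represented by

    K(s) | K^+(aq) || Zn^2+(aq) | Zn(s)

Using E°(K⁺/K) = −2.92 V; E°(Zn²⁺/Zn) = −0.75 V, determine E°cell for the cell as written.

+2.17 V

By convention the left-hand electrode in cell notation is the anode (oxidation) and the right-hand electrode is the cathode (reduction).
E°cell = E°(right) − E°(left) = −0.75 − (−2.92) = +2.17 V.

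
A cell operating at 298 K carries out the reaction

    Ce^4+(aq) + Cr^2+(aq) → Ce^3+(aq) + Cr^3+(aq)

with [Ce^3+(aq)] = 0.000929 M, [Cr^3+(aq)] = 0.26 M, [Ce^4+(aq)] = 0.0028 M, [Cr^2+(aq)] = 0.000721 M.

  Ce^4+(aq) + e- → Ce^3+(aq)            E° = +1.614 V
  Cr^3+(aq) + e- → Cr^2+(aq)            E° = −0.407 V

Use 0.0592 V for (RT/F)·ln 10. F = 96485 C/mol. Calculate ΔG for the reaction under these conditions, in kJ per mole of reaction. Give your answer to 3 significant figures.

−183 kJ/mol

E°cell = +1.614 − (−0.407) = +2.021 V; the balanced reaction transfers n = 1 electron.
Here Q = ([Ce^3+(aq)]·[Cr^3+(aq)]) / ([Ce^4+(aq)]·[Cr^2+(aq)]) = 120 (log Q = 2.078), giving E = +2.021 − (0.0592/1)·(2.078) = +1.8980 V.
Finally ΔG = −nFE = −(1)(96485 C/mol)(+1.8980 V) = −183 kJ/mol.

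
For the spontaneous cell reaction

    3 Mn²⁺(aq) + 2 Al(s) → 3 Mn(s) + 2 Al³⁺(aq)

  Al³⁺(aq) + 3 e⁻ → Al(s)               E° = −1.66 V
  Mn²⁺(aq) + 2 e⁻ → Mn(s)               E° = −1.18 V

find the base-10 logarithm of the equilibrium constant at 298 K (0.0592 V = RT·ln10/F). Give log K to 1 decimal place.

log K = 48.6

The Mn²⁺/Mn couple is reduced (cathode); E°cell = −1.18 − (−1.66) = +0.48 V with n = 6.
At equilibrium E = 0, so log K = nE°cell / 0.0592 = (6)(+0.48) / 0.0592 = 48.6.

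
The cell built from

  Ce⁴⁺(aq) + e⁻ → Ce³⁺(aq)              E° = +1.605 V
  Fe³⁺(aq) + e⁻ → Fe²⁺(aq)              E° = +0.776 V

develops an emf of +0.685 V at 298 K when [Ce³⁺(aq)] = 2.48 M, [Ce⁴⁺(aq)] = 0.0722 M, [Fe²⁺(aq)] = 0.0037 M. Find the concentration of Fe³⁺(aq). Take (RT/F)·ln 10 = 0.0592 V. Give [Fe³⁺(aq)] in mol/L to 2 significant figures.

With Ce⁴⁺/Ce³⁺ at the cathode and Fe³⁺/Fe²⁺ at the anode, E°cell = +1.605 − (+0.776) = +0.829 V (n = 1).
From the Nernst equation, log Q = n(E° − E)/0.0592 = 1·(+0.829 − (+0.685))/0.0592 = 2.432.
For Ce⁴⁺(aq) + Fe²⁺(aq) → Ce³⁺(aq) + Fe³⁺(aq), the reaction quotient is Q = ([Ce³⁺(aq)]·[Fe³⁺(aq)]) / ([Ce⁴⁺(aq)]·[Fe²⁺(aq)]).
Isolating [Fe³⁺(aq)] in Q = 10^{2.432} yields log [Fe³⁺(aq)] = −1.536, i.e. 0.029 M.

0.029 M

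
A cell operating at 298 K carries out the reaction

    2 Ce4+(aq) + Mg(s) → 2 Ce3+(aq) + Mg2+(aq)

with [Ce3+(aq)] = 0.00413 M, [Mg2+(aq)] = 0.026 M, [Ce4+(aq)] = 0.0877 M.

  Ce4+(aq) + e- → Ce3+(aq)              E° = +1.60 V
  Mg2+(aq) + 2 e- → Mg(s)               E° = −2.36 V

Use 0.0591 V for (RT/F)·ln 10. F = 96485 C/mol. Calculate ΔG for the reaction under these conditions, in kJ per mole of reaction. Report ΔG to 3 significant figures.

−788 kJ/mol

With Ce⁴⁺/Ce³⁺ reduced at the cathode, E°cell = +1.60 − (−2.36) = +3.96 V and n = 2.
Q = ([Ce3+(aq)]^2·[Mg2+(aq)]) / [Ce4+(aq)]^2 = 5.77×10^−5, so log Q = −4.239 and E = +3.96 − (0.0591/2)(−4.239) = +4.0853 V.
Finally ΔG = −nFE = −(2)(96485 C/mol)(+4.0853 V) = −788 kJ/mol.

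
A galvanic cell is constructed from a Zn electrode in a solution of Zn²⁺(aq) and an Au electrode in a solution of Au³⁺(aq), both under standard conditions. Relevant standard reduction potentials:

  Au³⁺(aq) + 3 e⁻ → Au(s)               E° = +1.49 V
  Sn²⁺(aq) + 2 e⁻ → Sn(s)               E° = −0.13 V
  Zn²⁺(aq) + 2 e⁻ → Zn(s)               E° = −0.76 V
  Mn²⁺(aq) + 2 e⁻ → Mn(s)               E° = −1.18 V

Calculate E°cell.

The Au³⁺/Au couple has the higher E°, so Au ion is reduced (cathode) and Zn is oxidized (anode).
E°cell = E°(cathode) − E°(anode) = +1.49 − (−0.76) = +2.25 V.

+2.25 V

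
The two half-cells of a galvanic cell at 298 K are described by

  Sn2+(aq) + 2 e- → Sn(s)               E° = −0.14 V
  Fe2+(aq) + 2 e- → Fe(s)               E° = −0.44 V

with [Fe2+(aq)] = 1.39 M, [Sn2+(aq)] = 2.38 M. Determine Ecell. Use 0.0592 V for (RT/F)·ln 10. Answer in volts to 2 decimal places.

+0.31 V

Since E°(Sn²⁺/Sn) > E°(Fe²⁺/Fe), Sn²⁺/Sn serves as the cathode.
E°cell = −0.14 − (−0.44) = +0.30 V, with n = 2 electrons transferred.
The balanced reaction is Sn2+(aq) + Fe(s) → Sn(s) + Fe2+(aq), so Q = [Fe2+(aq)] / [Sn2+(aq)] = 0.584 and log Q = −0.234.
E = E° − (0.0592/n)·log Q = +0.30 − (0.0592/2)(−0.234) = +0.31 V.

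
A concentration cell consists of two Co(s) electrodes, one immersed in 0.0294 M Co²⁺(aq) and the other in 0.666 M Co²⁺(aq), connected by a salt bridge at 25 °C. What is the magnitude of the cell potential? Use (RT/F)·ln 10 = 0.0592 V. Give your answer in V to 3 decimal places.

0.040 V

For a concentration cell E°cell = 0, since both electrodes use the same couple.
The compartment with the higher Co²⁺(aq) concentration (0.666 M) acts as the cathode; ions are reduced there and produced at the dilute (0.0294 M) anode.
With n = 2, Ecell = −(0.0592/2)·log([dilute]/[conc]) = −(0.0592/2)·log(0.0294/0.666) = +0.040 V.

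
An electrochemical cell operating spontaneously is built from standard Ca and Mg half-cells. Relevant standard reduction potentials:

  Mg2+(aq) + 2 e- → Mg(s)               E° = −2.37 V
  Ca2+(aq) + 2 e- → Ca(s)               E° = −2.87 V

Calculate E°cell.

The Mg²⁺/Mg couple has the higher E°, so Mg ion is reduced (cathode) and Ca is oxidized (anode).
E°cell = E°(cathode) − E°(anode) = −2.37 − (−2.87) = +0.50 V.

+0.50 V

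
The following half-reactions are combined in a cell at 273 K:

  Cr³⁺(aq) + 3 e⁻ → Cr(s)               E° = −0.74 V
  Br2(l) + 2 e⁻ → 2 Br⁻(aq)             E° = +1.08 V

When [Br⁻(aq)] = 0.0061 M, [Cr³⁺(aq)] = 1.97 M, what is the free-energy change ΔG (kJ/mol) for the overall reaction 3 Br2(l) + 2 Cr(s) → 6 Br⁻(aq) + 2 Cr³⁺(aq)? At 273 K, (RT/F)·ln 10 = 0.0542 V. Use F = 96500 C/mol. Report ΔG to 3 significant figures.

−1120 kJ/mol

The standard cell potential is +1.08 − (−0.74) = +1.82 V, with n = 6 electrons in the balanced equation.
Q = [Br⁻(aq)]^6·[Cr³⁺(aq)]^2 = 2×10^−13, so log Q = −12.699 and E = +1.82 − (0.0542/6)(−12.699) = +1.9347 V.
Finally ΔG = −nFE = −(6)(96500 C/mol)(+1.9347 V) = −1120 kJ/mol.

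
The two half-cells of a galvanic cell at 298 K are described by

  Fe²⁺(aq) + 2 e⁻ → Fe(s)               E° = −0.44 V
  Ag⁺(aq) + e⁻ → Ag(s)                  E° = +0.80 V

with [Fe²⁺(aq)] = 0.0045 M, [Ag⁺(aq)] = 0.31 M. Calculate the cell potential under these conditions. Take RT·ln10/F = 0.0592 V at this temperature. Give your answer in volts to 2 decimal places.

Ag⁺/Ag is reduced (cathode, E° = +0.80 V) and Fe²⁺/Fe is oxidized (anode).
E°cell = E°cat − E°an = +0.80 − (−0.44) = +1.24 V; n = 2.
For the overall reaction 2 Ag⁺(aq) + Fe(s) → 2 Ag(s) + Fe²⁺(aq), Q = [Fe²⁺(aq)] / [Ag⁺(aq)]^2 = 0.0468, giving log Q = −1.330.
By the Nernst equation, E = +1.24 − (0.0592/2)·(−1.330) = +1.28 V.

+1.28 V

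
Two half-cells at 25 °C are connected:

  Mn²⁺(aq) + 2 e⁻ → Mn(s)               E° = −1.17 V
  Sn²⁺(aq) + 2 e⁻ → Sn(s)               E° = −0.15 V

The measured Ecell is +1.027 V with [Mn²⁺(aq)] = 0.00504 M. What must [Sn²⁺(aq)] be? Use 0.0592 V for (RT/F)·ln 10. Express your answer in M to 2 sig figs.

0.0087 M

Sn²⁺/Sn is the cathode (higher E°); E°cell = −0.15 − (−1.17) = +1.02 V with n = 2.
Rearranging E = E° − (0.0592/n)·log Q gives log Q = 2(+1.02 − (+1.027))/0.0592 = −0.236.
Balancing electrons gives Sn²⁺(aq) + Mn(s) → Sn(s) + Mn²⁺(aq); thus Q = [Mn²⁺(aq)] / [Sn²⁺(aq)].
Solving for the unknown gives log [Sn²⁺(aq)] = −2.062, so [Sn²⁺(aq)] ≈ 0.0087 M.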